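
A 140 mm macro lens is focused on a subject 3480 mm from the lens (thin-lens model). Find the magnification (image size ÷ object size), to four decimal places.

Thin lens: 1/f = 1/dₒ + 1/dᵢ → 1/dᵢ = 1/140 − 1/3480 = 0.0068555 mm⁻¹, so dᵢ ≈ 145.8683 mm.
Magnification m = dᵢ/dₒ = 145.8683/3480 ≈ 0.04192.

0.0419×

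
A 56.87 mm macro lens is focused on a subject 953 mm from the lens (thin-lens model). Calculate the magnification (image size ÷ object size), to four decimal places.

Thin lens: 1/f = 1/dₒ + 1/dᵢ → 1/dᵢ = 1/56.87 − 1/953 = 0.0165346 mm⁻¹, so dᵢ ≈ 60.4791 mm.
Magnification m = dᵢ/dₒ = 60.4791/953 ≈ 0.06346.

0.0635×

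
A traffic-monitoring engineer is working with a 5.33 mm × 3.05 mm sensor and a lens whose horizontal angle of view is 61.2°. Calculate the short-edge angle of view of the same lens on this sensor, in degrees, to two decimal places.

37.39°

From the horizontal AOV: f = 5.33 / (2·tan(30.6°)) = 5.33 / 1.18280 ≈ 4.5063 mm.
Short-edge AOV = 2·arctan(3.05 / (2 × 4.5063)) = 2·arctan(0.33842) ≈ 37.3934°.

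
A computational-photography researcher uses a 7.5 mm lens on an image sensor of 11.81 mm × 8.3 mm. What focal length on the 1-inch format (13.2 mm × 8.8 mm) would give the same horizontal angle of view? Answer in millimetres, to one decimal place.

8.4 mm

Equal angle of view means equal width/f ratio, so f₂ = f₁ · (width₂/width₁) = 7.5 × 13.2/11.81.
f₂ = 7.5 × 1.11770 ≈ 8.383 mm.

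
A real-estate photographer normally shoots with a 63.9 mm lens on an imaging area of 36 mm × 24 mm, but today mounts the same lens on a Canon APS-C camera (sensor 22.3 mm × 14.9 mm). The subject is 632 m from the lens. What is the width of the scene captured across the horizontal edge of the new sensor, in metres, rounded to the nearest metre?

The focal length stays 63.9 mm; the relevant sensor dimension is now w = 22.3 mm. Object distance dₒ = 632 m = 632000 mm.
Thin-lens field width W = w·(dₒ − f)/f = 22.3 × (632000 − 63.9)/63.9 ≈ 220534.821 mm = 220.535 m.

221 m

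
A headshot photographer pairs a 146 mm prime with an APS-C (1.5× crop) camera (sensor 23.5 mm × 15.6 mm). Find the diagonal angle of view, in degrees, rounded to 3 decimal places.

11.035°

Sensor diagonal = √(23.5² + 15.6²) = √795.6100 ≈ 28.2066 mm.
Angle of view α = 2·arctan(d/2f) with d = 28.2066 mm and f = 146 mm.
d/2f = 0.09660; arctan(0.09660) ≈ 5.5175°, so α ≈ 11.0351°.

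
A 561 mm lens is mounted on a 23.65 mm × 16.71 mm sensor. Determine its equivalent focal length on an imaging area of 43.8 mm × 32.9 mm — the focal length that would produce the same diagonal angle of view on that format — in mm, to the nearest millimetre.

Sensor diagonal = √(23.65² + 16.71²) = √838.5466 ≈ 28.9577 mm.
Sensor diagonal = √(43.8² + 32.9²) = √3000.8500 ≈ 54.7800 mm.
Equal angle of view means equal diagonal/f ratio, so f₂ = f₁ · (diagonal₂/diagonal₁) = 561 × 54.7800/28.9577.
f₂ = 561 × 1.89173 ≈ 1061.259 mm.

1061 mm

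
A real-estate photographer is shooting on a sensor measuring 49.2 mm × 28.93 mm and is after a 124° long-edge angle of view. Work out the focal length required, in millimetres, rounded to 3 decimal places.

13.080 mm

From α = 2·arctan(w/2f) we get f = w / (2·tan(α/2)).
With w = 49.2 mm and α/2 = 62°, tan(α/2) ≈ 1.88073, so f ≈ 49.2 / 3.76145 ≈ 13.0801 mm.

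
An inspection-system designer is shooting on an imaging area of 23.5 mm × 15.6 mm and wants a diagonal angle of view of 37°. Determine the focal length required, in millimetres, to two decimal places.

42.15 mm

Sensor diagonal = √(23.5² + 15.6²) = √795.6100 ≈ 28.2066 mm.
From α = 2·arctan(d/2f) we get f = d / (2·tan(α/2)).
With d = 28.2066 mm and α/2 = 18.5°, tan(α/2) ≈ 0.33460, so f ≈ 28.2066 / 0.66919 ≈ 42.1503 mm.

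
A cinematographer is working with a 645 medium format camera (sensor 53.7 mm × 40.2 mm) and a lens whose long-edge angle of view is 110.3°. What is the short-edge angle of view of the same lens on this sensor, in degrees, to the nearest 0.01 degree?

From the long-edge AOV: f = 53.7 / (2·tan(55.15°)) = 53.7 / 2.87227 ≈ 18.6960 mm.
Short-edge AOV = 2·arctan(40.2 / (2 × 18.6960)) = 2·arctan(1.07510) ≈ 94.1452°.

94.15°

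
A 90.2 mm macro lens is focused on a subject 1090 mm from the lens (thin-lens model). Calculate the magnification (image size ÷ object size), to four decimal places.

Thin lens: 1/f = 1/dₒ + 1/dᵢ → 1/dᵢ = 1/90.2 − 1/1090 = 0.0101690 mm⁻¹, so dᵢ ≈ 98.3377 mm.
Magnification m = dᵢ/dₒ = 98.3377/1090 ≈ 0.09022.

0.0902×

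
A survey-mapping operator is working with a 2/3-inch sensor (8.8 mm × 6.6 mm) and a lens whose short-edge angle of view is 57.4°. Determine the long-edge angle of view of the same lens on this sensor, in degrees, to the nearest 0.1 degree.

From the short-edge AOV: f = 6.6 / (2·tan(28.7°)) = 6.6 / 1.09497 ≈ 6.0276 mm.
Long-edge AOV = 2·arctan(8.8 / (2 × 6.0276)) = 2·arctan(0.72998) ≈ 72.2573°.

72.3°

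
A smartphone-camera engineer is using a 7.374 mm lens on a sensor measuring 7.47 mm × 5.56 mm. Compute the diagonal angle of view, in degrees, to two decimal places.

Sensor diagonal = √(7.47² + 5.56²) = √86.7145 ≈ 9.3121 mm.
Angle of view α = 2·arctan(d/2f) with d = 9.3121 mm and f = 7.374 mm.
d/2f = 0.63141; arctan(0.63141) ≈ 32.2688°, so α ≈ 64.5376°.

64.54°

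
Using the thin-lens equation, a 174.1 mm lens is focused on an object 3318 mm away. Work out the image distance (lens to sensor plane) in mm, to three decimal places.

1/dᵢ = 1/f − 1/dₒ = 1/174.1 − 1/3318 = 0.0054424 mm⁻¹.
dᵢ = 1/0.0054424 ≈ 183.7411 mm.

183.741 mm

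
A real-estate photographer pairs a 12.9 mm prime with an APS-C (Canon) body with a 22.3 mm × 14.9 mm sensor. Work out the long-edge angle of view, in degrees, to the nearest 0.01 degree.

81.68°

Angle of view α = 2·arctan(w/2f) with w = 22.3 mm and f = 12.9 mm.
w/2f = 0.86434; arctan(0.86434) ≈ 40.8382°, so α ≈ 81.6764°.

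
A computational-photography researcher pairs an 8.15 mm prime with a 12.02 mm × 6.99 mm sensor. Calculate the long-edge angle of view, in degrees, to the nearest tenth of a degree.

72.8°

Angle of view α = 2·arctan(w/2f) with w = 12.02 mm and f = 8.15 mm.
w/2f = 0.73742; arctan(0.73742) ≈ 36.4059°, so α ≈ 72.8119°.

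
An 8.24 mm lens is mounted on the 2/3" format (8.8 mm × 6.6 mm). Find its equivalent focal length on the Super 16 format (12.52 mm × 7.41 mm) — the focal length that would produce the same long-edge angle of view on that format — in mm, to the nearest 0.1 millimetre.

11.7 mm

Equal angle of view means equal width/f ratio, so f₂ = f₁ · (width₂/width₁) = 8.24 × 12.52/8.8.
f₂ = 8.24 × 1.42273 ≈ 11.723 mm.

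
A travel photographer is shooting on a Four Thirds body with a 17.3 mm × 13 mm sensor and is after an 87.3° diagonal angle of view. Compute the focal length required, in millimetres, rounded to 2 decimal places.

11.34 mm

Sensor diagonal = √(17.3² + 13²) = √468.2900 ≈ 21.6400 mm.
From α = 2·arctan(d/2f) we get f = d / (2·tan(α/2)).
With d = 21.6400 mm and α/2 = 43.65°, tan(α/2) ≈ 0.95395, so f ≈ 21.6400 / 1.90791 ≈ 11.3423 mm.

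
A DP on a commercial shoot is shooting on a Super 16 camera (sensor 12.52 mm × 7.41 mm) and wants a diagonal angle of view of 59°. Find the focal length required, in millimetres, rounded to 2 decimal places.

Sensor diagonal = √(12.52² + 7.41²) = √211.6585 ≈ 14.5485 mm.
From α = 2·arctan(d/2f) we get f = d / (2·tan(α/2)).
With d = 14.5485 mm and α/2 = 29.5°, tan(α/2) ≈ 0.56577, so f ≈ 14.5485 / 1.13155 ≈ 12.8572 mm.

12.86 mm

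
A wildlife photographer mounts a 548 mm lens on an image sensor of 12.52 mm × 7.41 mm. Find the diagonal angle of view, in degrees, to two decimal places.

1.52°

Sensor diagonal = √(12.52² + 7.41²) = √211.6585 ≈ 14.5485 mm.
Angle of view α = 2·arctan(d/2f) with d = 14.5485 mm and f = 548 mm.
d/2f = 0.01327; arctan(0.01327) ≈ 0.7605°, so α ≈ 1.5210°.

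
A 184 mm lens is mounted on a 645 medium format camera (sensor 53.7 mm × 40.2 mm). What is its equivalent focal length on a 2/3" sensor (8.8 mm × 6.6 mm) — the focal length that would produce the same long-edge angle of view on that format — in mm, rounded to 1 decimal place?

30.2 mm

Equal angle of view means equal width/f ratio, so f₂ = f₁ · (width₂/width₁) = 184 × 8.8/53.7.
f₂ = 184 × 0.16387 ≈ 30.153 mm.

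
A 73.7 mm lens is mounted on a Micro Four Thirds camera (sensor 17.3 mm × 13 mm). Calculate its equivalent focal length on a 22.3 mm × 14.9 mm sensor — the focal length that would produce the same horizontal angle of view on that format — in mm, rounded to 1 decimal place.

Equal angle of view means equal width/f ratio, so f₂ = f₁ · (width₂/width₁) = 73.7 × 22.3/17.3.
f₂ = 73.7 × 1.28902 ≈ 95.001 mm.

95.0 mm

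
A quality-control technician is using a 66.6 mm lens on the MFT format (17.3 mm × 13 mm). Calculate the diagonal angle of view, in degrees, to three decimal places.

18.456°

Sensor diagonal = √(17.3² + 13²) = √468.2900 ≈ 21.6400 mm.
Angle of view α = 2·arctan(d/2f) with d = 21.6400 mm and f = 66.6 mm.
d/2f = 0.16246; arctan(0.16246) ≈ 9.2278°, so α ≈ 18.4556°.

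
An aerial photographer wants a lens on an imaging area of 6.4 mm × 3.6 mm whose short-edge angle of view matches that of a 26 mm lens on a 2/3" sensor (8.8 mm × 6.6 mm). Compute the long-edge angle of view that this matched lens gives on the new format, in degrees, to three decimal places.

25.431°

Equal short-edge AOV ⇒ f₂ = f₁ · 3.6/6.6 = 26 × 0.54545 ≈ 14.1818 mm.
Long-edge AOV on the new format = 2·arctan(6.4 / (2 × 14.1818)) = 2·arctan(0.22564) ≈ 25.4307°.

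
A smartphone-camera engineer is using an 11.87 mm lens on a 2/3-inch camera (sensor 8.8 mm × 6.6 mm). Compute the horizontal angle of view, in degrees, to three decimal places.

40.678°

Angle of view α = 2·arctan(w/2f) with w = 8.8 mm and f = 11.87 mm.
w/2f = 0.37068; arctan(0.37068) ≈ 20.3389°, so α ≈ 40.6777°.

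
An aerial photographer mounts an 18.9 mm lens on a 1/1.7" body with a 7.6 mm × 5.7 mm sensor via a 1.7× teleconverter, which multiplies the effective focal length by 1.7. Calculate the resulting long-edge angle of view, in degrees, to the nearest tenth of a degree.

13.5°

Effective focal length f = 18.9 × 1.7 = 32.13 mm.
α = 2·arctan(7.6 / (2 × 32.13)) = 2·arctan(0.11827) ≈ 13.4900°.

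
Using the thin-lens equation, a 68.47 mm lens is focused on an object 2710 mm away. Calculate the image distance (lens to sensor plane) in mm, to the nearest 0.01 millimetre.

1/dᵢ = 1/f − 1/dₒ = 1/68.47 − 1/2710 = 0.0142359 mm⁻¹.
dᵢ = 1/0.0142359 ≈ 70.2448 mm.

70.24 mm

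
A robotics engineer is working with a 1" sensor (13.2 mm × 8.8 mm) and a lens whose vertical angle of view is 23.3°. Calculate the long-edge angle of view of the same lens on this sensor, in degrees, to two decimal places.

34.37°

From the vertical AOV: f = 8.8 / (2·tan(11.65°)) = 8.8 / 0.41236 ≈ 21.3406 mm.
Long-edge AOV = 2·arctan(13.2 / (2 × 21.3406)) = 2·arctan(0.30927) ≈ 34.3706°.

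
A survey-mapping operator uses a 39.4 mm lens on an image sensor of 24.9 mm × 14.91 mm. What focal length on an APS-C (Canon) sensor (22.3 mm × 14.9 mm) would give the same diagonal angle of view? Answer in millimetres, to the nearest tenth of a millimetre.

36.4 mm

Sensor diagonal = √(24.9² + 14.91²) = √842.3181 ≈ 29.0227 mm.
Sensor diagonal = √(22.3² + 14.9²) = √719.3000 ≈ 26.8198 mm.
Equal angle of view means equal diagonal/f ratio, so f₂ = f₁ · (diagonal₂/diagonal₁) = 39.4 × 26.8198/29.0227.
f₂ = 39.4 × 0.92410 ≈ 36.409 mm.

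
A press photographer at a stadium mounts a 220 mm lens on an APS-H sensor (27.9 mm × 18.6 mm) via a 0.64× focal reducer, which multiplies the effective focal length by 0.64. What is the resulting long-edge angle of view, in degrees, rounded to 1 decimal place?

11.3°

Effective focal length f = 220 × 0.64 = 140.8 mm.
α = 2·arctan(27.9 / (2 × 140.8)) = 2·arctan(0.09908) ≈ 11.3164°.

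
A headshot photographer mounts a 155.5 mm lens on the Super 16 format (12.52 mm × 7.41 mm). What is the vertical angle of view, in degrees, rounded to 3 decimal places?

Angle of view α = 2·arctan(h/2f) with h = 7.41 mm and f = 155.5 mm.
h/2f = 0.02383; arctan(0.02383) ≈ 1.3649°, so α ≈ 2.7298°.

2.730°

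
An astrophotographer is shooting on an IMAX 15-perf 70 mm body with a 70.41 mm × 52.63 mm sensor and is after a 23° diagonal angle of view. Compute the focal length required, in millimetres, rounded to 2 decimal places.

216.04 mm

Sensor diagonal = √(70.41² + 52.63²) = √7727.4850 ≈ 87.9061 mm.
From α = 2·arctan(d/2f) we get f = d / (2·tan(α/2)).
With d = 87.9061 mm and α/2 = 11.5°, tan(α/2) ≈ 0.20345, so f ≈ 87.9061 / 0.40690 ≈ 216.0362 mm.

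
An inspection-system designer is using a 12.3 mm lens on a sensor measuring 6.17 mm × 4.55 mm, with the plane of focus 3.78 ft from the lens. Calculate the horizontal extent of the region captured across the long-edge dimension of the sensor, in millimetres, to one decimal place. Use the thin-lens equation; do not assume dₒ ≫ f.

571.8 mm

dₒ: 3.78 ft × 304.8 mm/ft = 1152.14 mm.
Similar triangles through the lens centre give W/dₒ = w/dᵢ; with 1/f = 1/dₒ + 1/dᵢ this gives W = w·(dₒ − f)/f.
W = 6.17 mm × (1152.14 − 12.3) / 12.3 = 6.17 × 92.6702 ≈ 571.775 mm.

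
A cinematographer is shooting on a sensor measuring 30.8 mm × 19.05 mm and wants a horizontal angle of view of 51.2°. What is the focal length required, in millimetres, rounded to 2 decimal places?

From α = 2·arctan(w/2f) we get f = w / (2·tan(α/2)).
With w = 30.8 mm and α/2 = 25.6°, tan(α/2) ≈ 0.47912, so f ≈ 30.8 / 0.95824 ≈ 32.1423 mm.

32.14 mm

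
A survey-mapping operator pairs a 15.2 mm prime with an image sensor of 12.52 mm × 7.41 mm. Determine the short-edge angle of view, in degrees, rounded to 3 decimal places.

27.397°

Angle of view α = 2·arctan(h/2f) with h = 7.41 mm and f = 15.2 mm.
h/2f = 0.24375; arctan(0.24375) ≈ 13.6987°, so α ≈ 27.3974°.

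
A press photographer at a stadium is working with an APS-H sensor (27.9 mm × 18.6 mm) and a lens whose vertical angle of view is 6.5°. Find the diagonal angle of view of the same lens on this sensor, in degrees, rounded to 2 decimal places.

11.69°

From the vertical AOV: f = 18.6 / (2·tan(3.25°)) = 18.6 / 0.11357 ≈ 163.7782 mm.
Sensor diagonal = √(27.9² + 18.6²) = √1124.3700 ≈ 33.5316 mm.
Diagonal AOV = 2·arctan(33.5316 / (2 × 163.7782)) = 2·arctan(0.10237) ≈ 11.6899°.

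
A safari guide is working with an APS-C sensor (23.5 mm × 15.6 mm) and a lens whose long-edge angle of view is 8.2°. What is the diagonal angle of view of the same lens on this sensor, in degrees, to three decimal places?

9.835°

From the long-edge AOV: f = 23.5 / (2·tan(4.1°)) = 23.5 / 0.14336 ≈ 163.9210 mm.
Sensor diagonal = √(23.5² + 15.6²) = √795.6100 ≈ 28.2066 mm.
Diagonal AOV = 2·arctan(28.2066 / (2 × 163.9210)) = 2·arctan(0.08604) ≈ 9.8349°.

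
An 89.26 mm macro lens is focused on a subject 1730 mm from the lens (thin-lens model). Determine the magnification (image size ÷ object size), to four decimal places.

0.0544×

Thin lens: 1/f = 1/dₒ + 1/dᵢ → 1/dᵢ = 1/89.26 − 1/1730 = 0.0106252 mm⁻¹, so dᵢ ≈ 94.1159 mm.
Magnification m = dᵢ/dₒ = 94.1159/1730 ≈ 0.05440.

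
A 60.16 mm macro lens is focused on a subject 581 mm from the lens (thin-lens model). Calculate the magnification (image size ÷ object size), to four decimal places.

Thin lens: 1/f = 1/dₒ + 1/dᵢ → 1/dᵢ = 1/60.16 − 1/581 = 0.0149012 mm⁻¹, so dᵢ ≈ 67.1088 mm.
Magnification m = dᵢ/dₒ = 67.1088/581 ≈ 0.11551.

0.1155×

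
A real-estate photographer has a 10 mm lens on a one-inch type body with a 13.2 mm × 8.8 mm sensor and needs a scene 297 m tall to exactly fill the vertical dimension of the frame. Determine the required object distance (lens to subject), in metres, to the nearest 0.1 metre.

337.5 m

W: 297 m = 297000 mm.
Magnification m = h/W = dᵢ/dₒ; combined with 1/f = 1/dₒ + 1/dᵢ this gives dₒ = f·(1 + W/h).
dₒ = 10 mm × (1 + 297000/8.8) = 10 × 33751.0000 ≈ 337510.000 mm = 337.51 m.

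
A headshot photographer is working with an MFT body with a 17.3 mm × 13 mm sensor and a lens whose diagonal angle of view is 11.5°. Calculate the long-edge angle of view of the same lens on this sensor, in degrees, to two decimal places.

9.20°

Sensor diagonal = √(17.3² + 13²) = √468.2900 ≈ 21.6400 mm.
From the diagonal AOV: f = 21.6400 / (2·tan(5.75°)) = 21.6400 / 0.20139 ≈ 107.4536 mm.
Long-edge AOV = 2·arctan(17.3 / (2 × 107.4536)) = 2·arctan(0.08050) ≈ 9.2048°.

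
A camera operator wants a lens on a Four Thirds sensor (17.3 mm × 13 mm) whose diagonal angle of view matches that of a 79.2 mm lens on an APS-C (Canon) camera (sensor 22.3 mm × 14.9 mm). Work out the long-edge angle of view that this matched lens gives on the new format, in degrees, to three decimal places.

Sensor diagonal = √(22.3² + 14.9²) = √719.3000 ≈ 26.8198 mm.
Sensor diagonal = √(17.3² + 13²) = √468.2900 ≈ 21.6400 mm.
Equal diagonal AOV ⇒ f₂ = f₁ · 21.6400/26.8198 = 79.2 × 0.80687 ≈ 63.9039 mm.
Long-edge AOV on the new format = 2·arctan(17.3 / (2 × 63.9039)) = 2·arctan(0.13536) ≈ 15.4173°.

15.417°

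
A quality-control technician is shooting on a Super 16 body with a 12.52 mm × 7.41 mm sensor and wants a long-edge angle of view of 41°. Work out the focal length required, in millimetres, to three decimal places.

16.743 mm

From α = 2·arctan(w/2f) we get f = w / (2·tan(α/2)).
With w = 12.52 mm and α/2 = 20.5°, tan(α/2) ≈ 0.37388, so f ≈ 12.52 / 0.74777 ≈ 16.7431 mm.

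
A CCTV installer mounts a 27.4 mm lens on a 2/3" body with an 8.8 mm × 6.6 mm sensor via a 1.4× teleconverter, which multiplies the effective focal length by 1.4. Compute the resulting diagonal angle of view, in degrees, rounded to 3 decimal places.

Effective focal length f = 27.4 × 1.4 = 38.36 mm.
Sensor diagonal = √(8.8² + 6.6²) = √121.0000 ≈ 11.0000 mm.
α = 2·arctan(11.000 / (2 × 38.36)) = 2·arctan(0.14338) ≈ 16.3188°.

16.319°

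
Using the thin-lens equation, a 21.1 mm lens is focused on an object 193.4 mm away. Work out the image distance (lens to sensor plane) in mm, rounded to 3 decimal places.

1/dᵢ = 1/f − 1/dₒ = 1/21.1 − 1/193.4 = 0.0422227 mm⁻¹.
dᵢ = 1/0.0422227 ≈ 23.6839 mm.

23.684 mm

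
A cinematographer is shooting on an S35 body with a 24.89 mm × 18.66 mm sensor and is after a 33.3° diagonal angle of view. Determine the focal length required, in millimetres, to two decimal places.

52.01 mm

Sensor diagonal = √(24.89² + 18.66²) = √967.7077 ≈ 31.1080 mm.
From α = 2·arctan(d/2f) we get f = d / (2·tan(α/2)).
With d = 31.1080 mm and α/2 = 16.65°, tan(α/2) ≈ 0.29906, so f ≈ 31.1080 / 0.59813 ≈ 52.0090 mm.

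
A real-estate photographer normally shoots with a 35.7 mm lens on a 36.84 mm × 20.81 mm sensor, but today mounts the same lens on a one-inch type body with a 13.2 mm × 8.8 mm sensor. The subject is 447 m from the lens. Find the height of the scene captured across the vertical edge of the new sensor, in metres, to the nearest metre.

110 m

The focal length stays 35.7 mm; the relevant sensor dimension is now h = 8.8 mm. Object distance dₒ = 447 m = 447000 mm.
Thin-lens field height W = h·(dₒ − f)/f = 8.8 × (447000 − 35.7)/35.7 ≈ 110176.074 mm = 110.176 m.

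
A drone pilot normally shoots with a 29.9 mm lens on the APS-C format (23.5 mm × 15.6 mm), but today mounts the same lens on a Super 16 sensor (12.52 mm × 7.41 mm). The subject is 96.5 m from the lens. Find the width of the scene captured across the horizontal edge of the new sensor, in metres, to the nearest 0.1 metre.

The focal length stays 29.9 mm; the relevant sensor dimension is now w = 12.52 mm. Object distance dₒ = 96.5 m = 96500 mm.
Thin-lens field width W = w·(dₒ − f)/f = 12.52 × (96500 − 29.9)/29.9 ≈ 40394.838 mm = 40.3948 m.

40.4 m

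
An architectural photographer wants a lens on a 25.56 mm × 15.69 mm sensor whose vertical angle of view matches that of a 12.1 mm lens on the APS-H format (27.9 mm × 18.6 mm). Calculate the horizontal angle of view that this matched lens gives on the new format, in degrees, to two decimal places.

102.77°

Equal vertical AOV ⇒ f₂ = f₁ · 15.69/18.6 = 12.1 × 0.84355 ≈ 10.2069 mm.
Horizontal AOV on the new format = 2·arctan(25.56 / (2 × 10.2069)) = 2·arctan(1.25209) ≈ 102.7737°.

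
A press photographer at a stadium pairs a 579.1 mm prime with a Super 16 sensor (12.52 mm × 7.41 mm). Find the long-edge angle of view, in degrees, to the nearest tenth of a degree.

Angle of view α = 2·arctan(w/2f) with w = 12.52 mm and f = 579.1 mm.
w/2f = 0.01081; arctan(0.01081) ≈ 0.6193°, so α ≈ 1.2387°.

1.2°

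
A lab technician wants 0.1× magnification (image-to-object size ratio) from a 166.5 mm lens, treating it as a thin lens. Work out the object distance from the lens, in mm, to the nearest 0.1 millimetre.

With m = dᵢ/dₒ and 1/f = 1/dₒ + 1/dᵢ, substituting dᵢ = m·dₒ gives 1/f = (1 + 1/m)/dₒ, hence dₒ = f·(1 + 1/m).
dₒ = 166.5 × (1 + 1/0.1) = 166.5 × 11.00000 ≈ 1831.500 mm.

1831.5 mm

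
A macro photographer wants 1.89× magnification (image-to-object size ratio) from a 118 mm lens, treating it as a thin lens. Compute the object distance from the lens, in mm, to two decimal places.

With m = dᵢ/dₒ and 1/f = 1/dₒ + 1/dᵢ, substituting dᵢ = m·dₒ gives 1/f = (1 + 1/m)/dₒ, hence dₒ = f·(1 + 1/m).
dₒ = 118 × (1 + 1/1.89) = 118 × 1.52910 ≈ 180.434 mm.

180.43 mm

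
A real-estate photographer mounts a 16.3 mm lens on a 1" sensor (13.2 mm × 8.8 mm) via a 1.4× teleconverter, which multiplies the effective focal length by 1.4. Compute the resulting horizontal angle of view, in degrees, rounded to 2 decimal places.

32.26°

Effective focal length f = 16.3 × 1.4 = 22.82 mm.
α = 2·arctan(13.2 / (2 × 22.82)) = 2·arctan(0.28922) ≈ 32.2619°.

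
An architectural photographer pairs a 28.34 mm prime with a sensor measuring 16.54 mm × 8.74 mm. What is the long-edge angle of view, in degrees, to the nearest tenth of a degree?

Angle of view α = 2·arctan(w/2f) with w = 16.54 mm and f = 28.34 mm.
w/2f = 0.29181; arctan(0.29181) ≈ 16.2680°, so α ≈ 32.5359°.

32.5°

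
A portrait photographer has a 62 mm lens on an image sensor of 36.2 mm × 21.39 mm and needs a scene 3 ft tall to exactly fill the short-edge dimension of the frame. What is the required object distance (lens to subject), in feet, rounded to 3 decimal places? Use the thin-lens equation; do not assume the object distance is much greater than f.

8.899 ft

W: 3 ft × 304.8 mm/ft = 914.40 mm.
Magnification m = h/W = dᵢ/dₒ; combined with 1/f = 1/dₒ + 1/dᵢ this gives dₒ = f·(1 + W/h).
dₒ = 62 mm × (1 + 914.4/21.39) = 62 × 43.7489 ≈ 2712.435 mm = 2712.435/304.8 ft = 8.89906 ft.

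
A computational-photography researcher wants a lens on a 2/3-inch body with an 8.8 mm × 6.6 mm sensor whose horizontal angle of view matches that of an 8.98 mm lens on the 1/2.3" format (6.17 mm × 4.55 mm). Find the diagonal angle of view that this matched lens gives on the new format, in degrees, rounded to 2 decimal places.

Equal horizontal AOV ⇒ f₂ = f₁ · 8.8/6.17 = 8.98 × 1.42626 ≈ 12.8078 mm.
Sensor diagonal = √(8.8² + 6.6²) = √121.0000 ≈ 11.0000 mm.
Diagonal AOV on the new format = 2·arctan(11.0000 / (2 × 12.8078)) = 2·arctan(0.42943) ≈ 46.4799°.

46.48°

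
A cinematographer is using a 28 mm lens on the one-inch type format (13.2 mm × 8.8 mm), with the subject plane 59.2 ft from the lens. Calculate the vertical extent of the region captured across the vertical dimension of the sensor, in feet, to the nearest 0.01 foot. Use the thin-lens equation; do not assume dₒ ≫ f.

18.58 ft

dₒ: 59.2 ft × 304.8 mm/ft = 18044.16 mm.
Similar triangles through the lens centre give W/dₒ = h/dᵢ; with 1/f = 1/dₒ + 1/dᵢ this gives W = h·(dₒ − f)/f.
W = 8.8 mm × (18044.2 − 28) / 28 = 8.8 × 643.4343 ≈ 5662.222 mm = 5662.222/304.8 ft = 18.5768 ft.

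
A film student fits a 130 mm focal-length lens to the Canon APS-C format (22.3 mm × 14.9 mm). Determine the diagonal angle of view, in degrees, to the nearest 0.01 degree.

11.78°

Sensor diagonal = √(22.3² + 14.9²) = √719.3000 ≈ 26.8198 mm.
Angle of view α = 2·arctan(d/2f) with d = 26.8198 mm and f = 130 mm.
d/2f = 0.10315; arctan(0.10315) ≈ 5.8894°, so α ≈ 11.7788°.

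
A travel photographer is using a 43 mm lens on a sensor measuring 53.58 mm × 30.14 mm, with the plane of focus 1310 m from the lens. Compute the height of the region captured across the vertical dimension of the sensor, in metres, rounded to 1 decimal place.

dₒ: 1310 m = 1.31e+06 mm.
Similar triangles through the lens centre give W/dₒ = h/dᵢ; with 1/f = 1/dₒ + 1/dᵢ this gives W = h·(dₒ − f)/f.
W = 30.14 mm × (1.31e+06 − 43) / 43 = 30.14 × 30464.1163 ≈ 918188.465 mm = 918.188 m.

918.2 m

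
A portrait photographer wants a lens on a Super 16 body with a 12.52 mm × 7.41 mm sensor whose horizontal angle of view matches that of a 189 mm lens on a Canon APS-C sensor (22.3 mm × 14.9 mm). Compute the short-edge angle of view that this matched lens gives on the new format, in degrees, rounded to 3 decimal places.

Equal horizontal AOV ⇒ f₂ = f₁ · 12.52/22.3 = 189 × 0.56143 ≈ 106.1112 mm.
Short-edge AOV on the new format = 2·arctan(7.41 / (2 × 106.1112)) = 2·arctan(0.03492) ≈ 3.9995°.

3.999°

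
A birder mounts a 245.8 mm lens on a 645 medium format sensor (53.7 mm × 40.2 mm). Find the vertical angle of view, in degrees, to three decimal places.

9.350°

Angle of view α = 2·arctan(h/2f) with h = 40.2 mm and f = 245.8 mm.
h/2f = 0.08177; arctan(0.08177) ≈ 4.6749°, so α ≈ 9.3498°.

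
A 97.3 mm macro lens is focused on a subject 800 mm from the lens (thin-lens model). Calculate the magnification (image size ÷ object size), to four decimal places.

Thin lens: 1/f = 1/dₒ + 1/dᵢ → 1/dᵢ = 1/97.3 − 1/800 = 0.0090275 mm⁻¹, so dᵢ ≈ 110.7727 mm.
Magnification m = dᵢ/dₒ = 110.7727/800 ≈ 0.13847.

0.1385×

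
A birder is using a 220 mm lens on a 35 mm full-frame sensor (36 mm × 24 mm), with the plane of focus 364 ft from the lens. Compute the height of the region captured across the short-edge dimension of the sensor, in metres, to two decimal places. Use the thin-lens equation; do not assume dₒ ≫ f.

dₒ: 364 ft × 304.8 mm/ft = 110947.20 mm.
Similar triangles through the lens centre give W/dₒ = h/dᵢ; with 1/f = 1/dₒ + 1/dᵢ this gives W = h·(dₒ − f)/f.
W = 24 mm × (110947 − 220) / 220 = 24 × 503.3054 ≈ 12079.331 mm = 12.0793 m.

12.08 m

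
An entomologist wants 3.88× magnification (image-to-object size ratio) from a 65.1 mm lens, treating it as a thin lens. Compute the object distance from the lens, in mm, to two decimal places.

With m = dᵢ/dₒ and 1/f = 1/dₒ + 1/dᵢ, substituting dᵢ = m·dₒ gives 1/f = (1 + 1/m)/dₒ, hence dₒ = f·(1 + 1/m).
dₒ = 65.1 × (1 + 1/3.88) = 65.1 × 1.25773 ≈ 81.878 mm.

81.88 mm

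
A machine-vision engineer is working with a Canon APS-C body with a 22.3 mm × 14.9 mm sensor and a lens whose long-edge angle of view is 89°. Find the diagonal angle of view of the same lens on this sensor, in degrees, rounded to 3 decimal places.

From the long-edge AOV: f = 22.3 / (2·tan(44.5°)) = 22.3 / 1.96539 ≈ 11.3463 mm.
Sensor diagonal = √(22.3² + 14.9²) = √719.3000 ≈ 26.8198 mm.
Diagonal AOV = 2·arctan(26.8198 / (2 × 11.3463)) = 2·arctan(1.18187) ≈ 99.5298°.

99.530°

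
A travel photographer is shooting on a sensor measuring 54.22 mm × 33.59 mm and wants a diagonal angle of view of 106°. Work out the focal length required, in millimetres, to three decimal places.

24.031 mm

Sensor diagonal = √(54.22² + 33.59²) = √4068.0965 ≈ 63.7816 mm.
From α = 2·arctan(d/2f) we get f = d / (2·tan(α/2)).
With d = 63.7816 mm and α/2 = 53°, tan(α/2) ≈ 1.32704, so f ≈ 63.7816 / 2.65409 ≈ 24.0315 mm.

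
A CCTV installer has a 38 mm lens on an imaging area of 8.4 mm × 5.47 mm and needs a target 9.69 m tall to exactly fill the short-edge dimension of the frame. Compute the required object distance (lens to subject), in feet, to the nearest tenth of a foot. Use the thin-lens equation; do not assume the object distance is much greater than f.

W: 9.69 m = 9690 mm.
Magnification m = h/W = dᵢ/dₒ; combined with 1/f = 1/dₒ + 1/dᵢ this gives dₒ = f·(1 + W/h).
dₒ = 38 mm × (1 + 9690/5.47) = 38 × 1772.4808 ≈ 67354.271 mm = 67354.271/304.8 ft = 220.979 ft.

221.0 ft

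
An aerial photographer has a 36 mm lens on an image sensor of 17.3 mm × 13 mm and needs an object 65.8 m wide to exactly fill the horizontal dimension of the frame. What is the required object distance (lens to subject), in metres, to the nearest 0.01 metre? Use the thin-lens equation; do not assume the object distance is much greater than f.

W: 65.8 m = 65800 mm.
Magnification m = w/W = dᵢ/dₒ; combined with 1/f = 1/dₒ + 1/dᵢ this gives dₒ = f·(1 + W/w).
dₒ = 36 mm × (1 + 65800/17.3) = 36 × 3804.4682 ≈ 136960.855 mm = 136.961 m.

136.96 m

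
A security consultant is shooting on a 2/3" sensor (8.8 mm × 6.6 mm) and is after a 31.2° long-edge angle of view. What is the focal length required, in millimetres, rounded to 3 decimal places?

15.759 mm

From α = 2·arctan(w/2f) we get f = w / (2·tan(α/2)).
With w = 8.8 mm and α/2 = 15.6°, tan(α/2) ≈ 0.27921, so f ≈ 8.8 / 0.55841 ≈ 15.7590 mm.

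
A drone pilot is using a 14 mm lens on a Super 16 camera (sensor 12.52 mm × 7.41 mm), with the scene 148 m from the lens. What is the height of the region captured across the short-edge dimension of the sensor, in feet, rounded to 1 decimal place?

257.0 ft

dₒ: 148 m = 148000 mm.
Similar triangles through the lens centre give W/dₒ = h/dᵢ; with 1/f = 1/dₒ + 1/dᵢ this gives W = h·(dₒ − f)/f.
W = 7.41 mm × (148000 − 14) / 14 = 7.41 × 10570.4286 ≈ 78326.876 mm = 78326.876/304.8 ft = 256.978 ft.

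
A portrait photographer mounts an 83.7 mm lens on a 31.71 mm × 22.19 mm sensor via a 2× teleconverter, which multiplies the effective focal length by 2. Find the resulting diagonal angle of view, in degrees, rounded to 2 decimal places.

13.19°

Effective focal length f = 83.7 × 2 = 167.4 mm.
Sensor diagonal = √(31.71² + 22.19²) = √1497.9202 ≈ 38.7030 mm.
α = 2·arctan(38.703 / (2 × 167.4)) = 2·arctan(0.11560) ≈ 13.1883°.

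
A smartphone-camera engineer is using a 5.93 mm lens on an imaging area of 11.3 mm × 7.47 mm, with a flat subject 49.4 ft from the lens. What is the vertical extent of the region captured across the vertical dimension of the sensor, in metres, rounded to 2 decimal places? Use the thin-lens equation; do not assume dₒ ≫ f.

18.96 m

dₒ: 49.4 ft × 304.8 mm/ft = 15057.12 mm.
Similar triangles through the lens centre give W/dₒ = h/dᵢ; with 1/f = 1/dₒ + 1/dᵢ this gives W = h·(dₒ − f)/f.
W = 7.47 mm × (15057.1 − 5.93) / 5.93 = 7.47 × 2538.1433 ≈ 18959.930 mm = 18.9599 m.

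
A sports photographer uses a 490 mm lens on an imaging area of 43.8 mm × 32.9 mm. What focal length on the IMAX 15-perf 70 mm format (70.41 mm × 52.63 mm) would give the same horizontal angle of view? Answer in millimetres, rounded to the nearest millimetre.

788 mm

Equal angle of view means equal width/f ratio, so f₂ = f₁ · (width₂/width₁) = 490 × 70.41/43.8.
f₂ = 490 × 1.60753 ≈ 787.692 mm.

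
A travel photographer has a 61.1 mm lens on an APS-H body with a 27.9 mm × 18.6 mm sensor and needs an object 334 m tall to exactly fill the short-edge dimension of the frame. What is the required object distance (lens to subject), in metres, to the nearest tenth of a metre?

1097.2 m

W: 334 m = 334000 mm.
Magnification m = h/W = dᵢ/dₒ; combined with 1/f = 1/dₒ + 1/dᵢ this gives dₒ = f·(1 + W/h).
dₒ = 61.1 mm × (1 + 334000/18.6) = 61.1 × 17957.9892 ≈ 1097233.143 mm = 1097.23 m.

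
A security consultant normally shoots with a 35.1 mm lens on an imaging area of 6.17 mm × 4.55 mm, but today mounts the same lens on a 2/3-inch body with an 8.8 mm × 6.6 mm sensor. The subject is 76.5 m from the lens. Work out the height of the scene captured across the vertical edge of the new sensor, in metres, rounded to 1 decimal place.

14.4 m

The focal length stays 35.1 mm; the relevant sensor dimension is now h = 6.6 mm. Object distance dₒ = 76.5 m = 76500 mm.
Thin-lens field height W = h·(dₒ − f)/f = 6.6 × (76500 − 35.1)/35.1 ≈ 14378.015 mm = 14.378 m.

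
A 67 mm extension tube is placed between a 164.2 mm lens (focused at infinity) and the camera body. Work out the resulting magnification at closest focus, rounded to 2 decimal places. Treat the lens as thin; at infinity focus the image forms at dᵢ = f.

The tube moves the image plane from f to f + e, so dᵢ = 164.2 + 67 = 231.2 mm. Focus is achieved when 1/f = 1/dₒ + 1/dᵢ, giving dₒ = 1/(1/f − 1/(f+e)).
Magnification m = dᵢ/dₒ = (f+e)·(1/f − 1/(f+e)) = e/f = 67/164.2 ≈ 0.4080.

0.41×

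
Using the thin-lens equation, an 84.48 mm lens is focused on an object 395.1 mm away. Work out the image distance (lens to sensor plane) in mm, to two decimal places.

107.46 mm

1/dᵢ = 1/f − 1/dₒ = 1/84.48 − 1/395.1 = 0.0093061 mm⁻¹.
dᵢ = 1/0.0093061 ≈ 107.4562 mm.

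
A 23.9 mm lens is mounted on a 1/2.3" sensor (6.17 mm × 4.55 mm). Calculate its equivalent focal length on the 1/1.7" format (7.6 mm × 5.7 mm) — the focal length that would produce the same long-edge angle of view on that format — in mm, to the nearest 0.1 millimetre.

29.4 mm

Equal angle of view means equal width/f ratio, so f₂ = f₁ · (width₂/width₁) = 23.9 × 7.6/6.17.
f₂ = 23.9 × 1.23177 ≈ 29.439 mm.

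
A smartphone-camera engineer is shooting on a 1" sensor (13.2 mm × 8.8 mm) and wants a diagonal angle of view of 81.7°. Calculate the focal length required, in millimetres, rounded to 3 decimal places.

9.173 mm

Sensor diagonal = √(13.2² + 8.8²) = √251.6800 ≈ 15.8644 mm.
From α = 2·arctan(d/2f) we get f = d / (2·tan(α/2)).
With d = 15.8644 mm and α/2 = 40.85°, tan(α/2) ≈ 0.86470, so f ≈ 15.8644 / 1.72940 ≈ 9.1734 mm.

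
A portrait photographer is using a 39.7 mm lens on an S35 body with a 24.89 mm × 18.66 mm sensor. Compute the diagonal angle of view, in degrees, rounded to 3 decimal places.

Sensor diagonal = √(24.89² + 18.66²) = √967.7077 ≈ 31.1080 mm.
Angle of view α = 2·arctan(d/2f) with d = 31.1080 mm and f = 39.7 mm.
d/2f = 0.39179; arctan(0.39179) ≈ 21.3947°, so α ≈ 42.7893°.

42.789°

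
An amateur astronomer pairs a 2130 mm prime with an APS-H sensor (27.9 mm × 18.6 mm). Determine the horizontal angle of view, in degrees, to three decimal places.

0.750°

Angle of view α = 2·arctan(w/2f) with w = 27.9 mm and f = 2130 mm.
w/2f = 0.00655; arctan(0.00655) ≈ 0.3752°, so α ≈ 0.7505°.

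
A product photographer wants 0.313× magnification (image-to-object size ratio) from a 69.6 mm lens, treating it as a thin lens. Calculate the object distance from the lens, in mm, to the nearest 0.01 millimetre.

With m = dᵢ/dₒ and 1/f = 1/dₒ + 1/dᵢ, substituting dᵢ = m·dₒ gives 1/f = (1 + 1/m)/dₒ, hence dₒ = f·(1 + 1/m).
dₒ = 69.6 × (1 + 1/0.313) = 69.6 × 4.19489 ≈ 291.964 mm.

291.96 mm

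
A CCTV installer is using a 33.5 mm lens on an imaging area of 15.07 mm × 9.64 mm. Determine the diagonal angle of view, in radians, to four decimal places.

Sensor diagonal = √(15.07² + 9.64²) = √320.0345 ≈ 17.8895 mm.
Angle of view α = 2·arctan(d/2f) with d = 17.8895 mm and f = 33.5 mm.
d/2f = 0.26701; arctan(0.26701) ≈ 0.2609 rad, so α ≈ 0.5218 rad.

0.5218 rad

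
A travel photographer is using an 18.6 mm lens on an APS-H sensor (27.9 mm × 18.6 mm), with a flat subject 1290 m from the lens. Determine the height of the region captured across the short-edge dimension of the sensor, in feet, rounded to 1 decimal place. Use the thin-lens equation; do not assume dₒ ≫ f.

4232.2 ft

dₒ: 1290 m = 1.29e+06 mm.
Similar triangles through the lens centre give W/dₒ = h/dᵢ; with 1/f = 1/dₒ + 1/dᵢ this gives W = h·(dₒ − f)/f.
W = 18.6 mm × (1.29e+06 − 18.6) / 18.6 = 18.6 × 69353.8387 ≈ 1289981.400 mm = 1289981.400/304.8 ft = 4232.22 ft.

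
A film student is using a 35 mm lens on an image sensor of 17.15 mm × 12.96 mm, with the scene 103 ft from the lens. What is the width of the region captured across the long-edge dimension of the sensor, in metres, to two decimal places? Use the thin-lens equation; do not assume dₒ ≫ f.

dₒ: 103 ft × 304.8 mm/ft = 31394.40 mm.
Similar triangles through the lens centre give W/dₒ = w/dᵢ; with 1/f = 1/dₒ + 1/dᵢ this gives W = w·(dₒ − f)/f.
W = 17.15 mm × (31394.4 − 35) / 35 = 17.15 × 895.9828 ≈ 15366.106 mm = 15.3661 m.

15.37 m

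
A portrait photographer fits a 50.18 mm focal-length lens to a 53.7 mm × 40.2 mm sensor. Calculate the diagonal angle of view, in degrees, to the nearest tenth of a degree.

Sensor diagonal = √(53.7² + 40.2²) = √4499.7300 ≈ 67.0800 mm.
Angle of view α = 2·arctan(d/2f) with d = 67.0800 mm and f = 50.18 mm.
d/2f = 0.66839; arctan(0.66839) ≈ 33.7585°, so α ≈ 67.5171°.

67.5°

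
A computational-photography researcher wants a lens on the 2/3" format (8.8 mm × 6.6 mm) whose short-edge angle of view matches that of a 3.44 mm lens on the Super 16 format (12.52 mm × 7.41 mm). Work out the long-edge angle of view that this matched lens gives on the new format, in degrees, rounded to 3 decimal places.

Equal short-edge AOV ⇒ f₂ = f₁ · 6.6/7.41 = 3.44 × 0.89069 ≈ 3.0640 mm.
Long-edge AOV on the new format = 2·arctan(8.8 / (2 × 3.0640)) = 2·arctan(1.43605) ≈ 110.2967°.

110.297°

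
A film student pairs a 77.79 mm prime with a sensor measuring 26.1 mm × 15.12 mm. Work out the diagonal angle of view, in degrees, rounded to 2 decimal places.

21.94°

Sensor diagonal = √(26.1² + 15.12²) = √909.8244 ≈ 30.1633 mm.
Angle of view α = 2·arctan(d/2f) with d = 30.1633 mm and f = 77.79 mm.
d/2f = 0.19388; arctan(0.19388) ≈ 10.9722°, so α ≈ 21.9444°.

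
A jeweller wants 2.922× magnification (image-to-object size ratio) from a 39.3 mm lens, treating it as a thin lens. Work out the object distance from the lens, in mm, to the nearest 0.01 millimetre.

52.75 mm

With m = dᵢ/dₒ and 1/f = 1/dₒ + 1/dᵢ, substituting dᵢ = m·dₒ gives 1/f = (1 + 1/m)/dₒ, hence dₒ = f·(1 + 1/m).
dₒ = 39.3 × (1 + 1/2.922) = 39.3 × 1.34223 ≈ 52.750 mm.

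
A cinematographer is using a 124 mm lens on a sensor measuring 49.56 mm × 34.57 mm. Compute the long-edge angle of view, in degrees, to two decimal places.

22.60°

Angle of view α = 2·arctan(w/2f) with w = 49.56 mm and f = 124 mm.
w/2f = 0.19984; arctan(0.19984) ≈ 11.3010°, so α ≈ 22.6021°.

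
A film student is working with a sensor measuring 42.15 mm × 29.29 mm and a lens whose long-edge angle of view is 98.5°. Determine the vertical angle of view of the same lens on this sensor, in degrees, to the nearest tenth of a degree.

77.8°

From the long-edge AOV: f = 42.15 / (2·tan(49.25°)) = 42.15 / 2.32111 ≈ 18.1594 mm.
Vertical AOV = 2·arctan(29.29 / (2 × 18.1594)) = 2·arctan(0.80647) ≈ 77.7703°.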